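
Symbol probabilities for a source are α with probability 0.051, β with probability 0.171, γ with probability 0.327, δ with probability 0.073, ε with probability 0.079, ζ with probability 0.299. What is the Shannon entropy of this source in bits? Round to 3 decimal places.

H = −Σ pᵢ log₂ pᵢ.
−0.051·log₂(0.051) = 0.2190
−0.171·log₂(0.171) = 0.4357
−0.327·log₂(0.327) = 0.5273
−0.073·log₂(0.073) = 0.2756
−0.079·log₂(0.079) = 0.2893
−0.299·log₂(0.299) = 0.5208
Sum ≈ 2.2677 → 2.268 bits.

2.268 bits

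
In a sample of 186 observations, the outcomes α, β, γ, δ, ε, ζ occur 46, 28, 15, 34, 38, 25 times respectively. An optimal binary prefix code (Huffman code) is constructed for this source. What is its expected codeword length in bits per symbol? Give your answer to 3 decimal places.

Probabilities are the counts divided by 186.
Repeatedly combine the two least-probable nodes; the expected code length is the sum of the merged weights.
merge 5/62 + 25/186 → 20/93
merge 14/93 + 17/93 → 1/3
merge 19/93 + 20/93 → 13/31
merge 23/93 + 1/3 → 18/31
merge 13/31 + 18/31 → 1
L = 20/93 + 1/3 + 13/31 + 18/31 + 1 = 79/31 ≈ 2.548 bits/symbol.

2.548 bits/symbol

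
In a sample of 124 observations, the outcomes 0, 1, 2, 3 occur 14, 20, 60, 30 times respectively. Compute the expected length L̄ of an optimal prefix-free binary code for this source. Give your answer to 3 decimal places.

Probabilities are the counts divided by 124.
Repeatedly combine the two least-probable nodes; the expected code length is the sum of the merged weights.
merge 7/62 + 5/31 → 17/62
merge 15/62 + 17/62 → 16/31
merge 15/31 + 16/31 → 1
L = 17/62 + 16/31 + 1 = 111/62 ≈ 1.790 bits/symbol.

1.790 bits/symbol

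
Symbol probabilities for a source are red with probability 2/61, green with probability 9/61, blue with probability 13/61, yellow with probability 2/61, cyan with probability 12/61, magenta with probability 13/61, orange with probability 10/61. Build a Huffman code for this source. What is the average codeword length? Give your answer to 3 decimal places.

Repeatedly combine the two least-probable nodes; the expected code length is the sum of the merged weights.
merge 2/61 + 2/61 → 4/61
merge 4/61 + 9/61 → 13/61
merge 10/61 + 12/61 → 22/61
merge 13/61 + 13/61 → 26/61
merge 13/61 + 22/61 → 35/61
merge 26/61 + 35/61 → 1
L = 4/61 + 13/61 + 22/61 + 26/61 + 35/61 + 1 = 161/61 ≈ 2.639 bits/symbol.

2.639 bits/symbol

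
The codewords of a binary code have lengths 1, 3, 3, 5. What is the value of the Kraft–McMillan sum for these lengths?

0.78125

With common denominator 2^5 = 32: Σ 2^(−ℓᵢ) = 16/32 + 4/32 + 4/32 + 1/32 = 25/32 = 0.78125.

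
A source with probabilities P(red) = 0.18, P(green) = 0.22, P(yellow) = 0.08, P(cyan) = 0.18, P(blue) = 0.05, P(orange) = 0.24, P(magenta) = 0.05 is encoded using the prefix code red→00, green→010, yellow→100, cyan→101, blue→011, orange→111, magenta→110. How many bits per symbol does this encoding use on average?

L̄ = Σ pᵢ·ℓᵢ = 0.18·2 + 0.22·3 + 0.08·3 + 0.18·3 + 0.05·3 + 0.24·3 + 0.05·3 = 2.82 bits/symbol.

2.82 bits/symbol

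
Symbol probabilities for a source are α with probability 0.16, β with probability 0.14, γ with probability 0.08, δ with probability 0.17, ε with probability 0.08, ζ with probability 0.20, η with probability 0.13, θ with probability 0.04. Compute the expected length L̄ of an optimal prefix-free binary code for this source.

2.92 bits/symbol

Repeatedly combine the two least-probable nodes; the expected code length is the sum of the merged weights.
merge 1/25 + 2/25 → 3/25
merge 2/25 + 3/25 → 1/5
merge 13/100 + 7/50 → 27/100
merge 4/25 + 17/100 → 33/100
merge 1/5 + 1/5 → 2/5
merge 27/100 + 33/100 → 3/5
merge 2/5 + 3/5 → 1
L = 3/25 + 1/5 + 27/100 + 33/100 + 2/5 + 3/5 + 1 = 73/25 = 2.92 bits/symbol.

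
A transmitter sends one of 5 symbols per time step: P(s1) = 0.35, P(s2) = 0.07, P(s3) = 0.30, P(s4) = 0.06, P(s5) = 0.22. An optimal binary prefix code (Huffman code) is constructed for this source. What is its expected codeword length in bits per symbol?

2.13 bits/symbol

Repeatedly combine the two least-probable nodes; the expected code length is the sum of the merged weights.
merge 3/50 + 7/100 → 13/100
merge 13/100 + 11/50 → 7/20
merge 3/10 + 7/20 → 13/20
merge 7/20 + 13/20 → 1
L = 13/100 + 7/20 + 13/20 + 1 = 213/100 = 2.13 bits/symbol.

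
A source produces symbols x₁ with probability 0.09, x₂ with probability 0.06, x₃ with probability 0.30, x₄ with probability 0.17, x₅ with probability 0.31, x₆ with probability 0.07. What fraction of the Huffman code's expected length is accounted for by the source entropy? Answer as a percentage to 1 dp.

98.1%

Entropy H = −Σ p log₂ p ≈ 2.3042 bits.
Huffman merges: 3/50+7/100→13/100; 9/100+13/100→11/50; 17/100+11/50→39/100; 3/10+31/100→61/100; 39/100+61/100→1. L = 47/20 ≈ 2.3500.
Efficiency = H/L = 2.3042/2.3500 = 98.1%.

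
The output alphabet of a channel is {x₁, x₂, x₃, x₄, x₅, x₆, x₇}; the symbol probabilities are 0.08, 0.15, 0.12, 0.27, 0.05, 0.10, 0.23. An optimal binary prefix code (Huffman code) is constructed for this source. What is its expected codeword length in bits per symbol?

Repeatedly combine the two least-probable nodes; the expected code length is the sum of the merged weights.
merge 1/20 + 2/25 → 13/100
merge 1/10 + 3/25 → 11/50
merge 13/100 + 3/20 → 7/25
merge 11/50 + 23/100 → 9/20
merge 27/100 + 7/25 → 11/20
merge 9/20 + 11/20 → 1
L = 13/100 + 11/50 + 7/25 + 9/20 + 11/20 + 1 = 263/100 = 2.63 bits/symbol.

2.63 bits/symbol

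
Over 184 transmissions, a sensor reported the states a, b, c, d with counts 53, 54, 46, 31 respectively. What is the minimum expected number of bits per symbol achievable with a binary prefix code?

2 bits/symbol

Probabilities are the counts divided by 184.
Repeatedly combine the two least-probable nodes; the expected code length is the sum of the merged weights.
merge 31/184 + 1/4 → 77/184
merge 53/184 + 27/92 → 107/184
merge 77/184 + 107/184 → 1
L = 77/184 + 107/184 + 1 = 2 bits/symbol.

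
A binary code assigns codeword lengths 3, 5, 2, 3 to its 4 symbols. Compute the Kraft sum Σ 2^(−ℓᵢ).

0.53125

With common denominator 2^5 = 32: Σ 2^(−ℓᵢ) = 4/32 + 1/32 + 8/32 + 4/32 = 17/32 = 0.53125.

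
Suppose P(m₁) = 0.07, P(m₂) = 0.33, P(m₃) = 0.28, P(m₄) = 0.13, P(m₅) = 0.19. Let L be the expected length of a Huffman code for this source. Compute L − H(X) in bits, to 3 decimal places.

0.052 bits

Entropy H = −Σ p log₂ p ≈ 2.1485 bits.
Huffman merges: 7/100+13/100→1/5; 19/100+1/5→39/100; 7/25+33/100→61/100; 39/100+61/100→1. L = 11/5 ≈ 2.2000.
L − H = 2.2000 − 2.1485 = 0.052 bits.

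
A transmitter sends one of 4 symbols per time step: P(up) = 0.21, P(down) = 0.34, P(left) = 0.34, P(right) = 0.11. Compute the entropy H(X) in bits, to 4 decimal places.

1.8815 bits

H = −Σ pᵢ log₂ pᵢ.
−0.21·log₂(0.21) = 0.4728
−0.34·log₂(0.34) = 0.5292
−0.34·log₂(0.34) = 0.5292
−0.11·log₂(0.11) = 0.3503
Sum ≈ 1.8815 → 1.8815 bits.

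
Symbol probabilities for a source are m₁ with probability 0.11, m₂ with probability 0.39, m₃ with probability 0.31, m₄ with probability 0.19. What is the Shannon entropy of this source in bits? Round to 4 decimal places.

1.8591 bits

H = −Σ pᵢ log₂ pᵢ.
−0.11·log₂(0.11) = 0.3503
−0.39·log₂(0.39) = 0.5298
−0.31·log₂(0.31) = 0.5238
−0.19·log₂(0.19) = 0.4552
Sum ≈ 1.8591 → 1.8591 bits.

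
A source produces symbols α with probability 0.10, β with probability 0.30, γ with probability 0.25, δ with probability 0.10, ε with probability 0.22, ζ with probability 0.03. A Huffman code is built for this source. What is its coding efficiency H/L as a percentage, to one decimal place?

Entropy H = −Σ p log₂ p ≈ 2.3178 bits.
Huffman merges: 3/100+1/10→13/100; 1/10+13/100→23/100; 11/50+23/100→9/20; 1/4+3/10→11/20; 9/20+11/20→1. L = 59/25 ≈ 2.3600.
Efficiency = H/L = 2.3178/2.3600 = 98.2%.

98.2%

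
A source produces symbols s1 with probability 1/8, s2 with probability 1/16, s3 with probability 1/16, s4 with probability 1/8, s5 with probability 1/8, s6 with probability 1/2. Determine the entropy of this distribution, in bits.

2.125 bits

Each probability is a power of 1/2, so log₂(1/p) is an integer.
H = Σ p·log₂(1/p) = 1/8·3 + 1/16·4 + 1/16·4 + 1/8·3 + 1/8·3 + 1/2·1 = 2.125 bits.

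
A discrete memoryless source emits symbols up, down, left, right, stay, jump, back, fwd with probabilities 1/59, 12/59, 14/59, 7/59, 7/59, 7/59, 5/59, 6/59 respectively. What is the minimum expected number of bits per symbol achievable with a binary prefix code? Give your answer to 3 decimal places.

Repeatedly combine the two least-probable nodes; the expected code length is the sum of the merged weights.
merge 1/59 + 5/59 → 6/59
merge 6/59 + 6/59 → 12/59
merge 7/59 + 7/59 → 14/59
merge 7/59 + 12/59 → 19/59
merge 12/59 + 14/59 → 26/59
merge 14/59 + 19/59 → 33/59
merge 26/59 + 33/59 → 1
L = 6/59 + 12/59 + 14/59 + 19/59 + 26/59 + 33/59 + 1 = 169/59 ≈ 2.864 bits/symbol.

2.864 bits/symbol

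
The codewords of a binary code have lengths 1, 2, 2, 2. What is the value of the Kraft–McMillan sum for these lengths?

1.25

With common denominator 2^2 = 4: Σ 2^(−ℓᵢ) = 2/4 + 1/4 + 1/4 + 1/4 = 5/4 = 1.25.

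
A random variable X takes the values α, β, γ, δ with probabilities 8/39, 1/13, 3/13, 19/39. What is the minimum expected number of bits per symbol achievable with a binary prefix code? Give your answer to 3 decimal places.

1.795 bits/symbol

Repeatedly combine the two least-probable nodes; the expected code length is the sum of the merged weights.
merge 1/13 + 8/39 → 11/39
merge 3/13 + 11/39 → 20/39
merge 19/39 + 20/39 → 1
L = 11/39 + 20/39 + 1 = 70/39 ≈ 1.795 bits/symbol.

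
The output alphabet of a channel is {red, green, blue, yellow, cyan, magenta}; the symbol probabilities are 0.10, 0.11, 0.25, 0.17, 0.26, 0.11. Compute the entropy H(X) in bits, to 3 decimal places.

2.473 bits

H = −Σ pᵢ log₂ pᵢ.
−0.10·log₂(0.10) = 0.3322
−0.11·log₂(0.11) = 0.3503
−0.25·log₂(0.25) = 0.5000
−0.17·log₂(0.17) = 0.4346
−0.26·log₂(0.26) = 0.5053
−0.11·log₂(0.11) = 0.3503
Sum ≈ 2.4726 → 2.473 bits.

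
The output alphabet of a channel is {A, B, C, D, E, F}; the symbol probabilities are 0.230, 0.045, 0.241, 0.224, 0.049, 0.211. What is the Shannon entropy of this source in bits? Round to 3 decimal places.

2.354 bits

H = −Σ pᵢ log₂ pᵢ.
−0.230·log₂(0.230) = 0.4877
−0.045·log₂(0.045) = 0.2013
−0.241·log₂(0.241) = 0.4947
−0.224·log₂(0.224) = 0.4835
−0.049·log₂(0.049) = 0.2132
−0.211·log₂(0.211) = 0.4736
Sum ≈ 2.3541 → 2.354 bits.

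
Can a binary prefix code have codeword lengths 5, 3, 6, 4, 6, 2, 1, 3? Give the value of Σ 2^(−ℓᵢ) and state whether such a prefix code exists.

With common denominator 2^6 = 64: Σ 2^(−ℓᵢ) = 2/64 + 8/64 + 1/64 + 4/64 + 1/64 + 16/64 + 32/64 + 8/64 = 72/64 = 1.125.
Kraft's inequality requires Σ ≤ 1; here Σ = 1.125 > 1, so no such prefix code exists.

1.125; no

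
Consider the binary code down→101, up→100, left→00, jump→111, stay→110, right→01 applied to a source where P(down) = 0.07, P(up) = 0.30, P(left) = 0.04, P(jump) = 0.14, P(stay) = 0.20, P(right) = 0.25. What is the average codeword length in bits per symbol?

L̄ = Σ pᵢ·ℓᵢ = 0.07·3 + 0.30·3 + 0.04·2 + 0.14·3 + 0.20·3 + 0.25·2 = 2.71 bits/symbol.

2.71 bits/symbol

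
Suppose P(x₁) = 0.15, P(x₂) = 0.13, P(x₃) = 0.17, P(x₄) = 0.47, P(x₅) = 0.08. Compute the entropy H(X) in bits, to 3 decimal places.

H = −Σ pᵢ log₂ pᵢ.
−0.15·log₂(0.15) = 0.4105
−0.13·log₂(0.13) = 0.3826
−0.17·log₂(0.17) = 0.4346
−0.47·log₂(0.47) = 0.5120
−0.08·log₂(0.08) = 0.2915
Sum ≈ 2.0312 → 2.031 bits.

2.031 bits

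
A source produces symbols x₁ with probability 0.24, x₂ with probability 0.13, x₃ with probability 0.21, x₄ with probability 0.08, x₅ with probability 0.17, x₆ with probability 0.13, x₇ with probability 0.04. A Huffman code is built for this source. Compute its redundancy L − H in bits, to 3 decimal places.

0.026 bits

Entropy H = −Σ p log₂ p ≈ 2.6441 bits.
Huffman merges: 1/25+2/25→3/25; 3/25+13/100→1/4; 13/100+17/100→3/10; 21/100+6/25→9/20; 1/4+3/10→11/20; 9/20+11/20→1. L = 267/100 ≈ 2.6700.
L − H = 2.6700 − 2.6441 = 0.026 bits.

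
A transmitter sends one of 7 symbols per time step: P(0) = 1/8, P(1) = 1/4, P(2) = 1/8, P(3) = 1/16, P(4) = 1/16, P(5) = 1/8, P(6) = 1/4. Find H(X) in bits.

2.625 bits

Each probability is a power of 1/2, so log₂(1/p) is an integer.
H = Σ p·log₂(1/p) = 1/8·3 + 1/4·2 + 1/8·3 + 1/16·4 + 1/16·4 + 1/8·3 + 1/4·2 = 2.625 bits.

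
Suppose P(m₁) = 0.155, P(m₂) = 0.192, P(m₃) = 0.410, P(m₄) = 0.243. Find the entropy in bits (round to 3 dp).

1.897 bits

H = −Σ pᵢ log₂ pᵢ.
−0.155·log₂(0.155) = 0.4169
−0.192·log₂(0.192) = 0.4571
−0.410·log₂(0.410) = 0.5274
−0.243·log₂(0.243) = 0.4960
Sum ≈ 1.8974 → 1.897 bits.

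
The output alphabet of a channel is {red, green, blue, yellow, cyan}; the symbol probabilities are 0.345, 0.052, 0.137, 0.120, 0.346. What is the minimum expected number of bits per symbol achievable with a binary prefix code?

Repeatedly combine the two least-probable nodes; the expected code length is the sum of the merged weights.
merge 13/250 + 3/25 → 43/250
merge 137/1000 + 43/250 → 309/1000
merge 309/1000 + 69/200 → 327/500
merge 173/500 + 327/500 → 1
L = 43/250 + 309/1000 + 327/500 + 1 = 427/200 = 2.135 bits/symbol.

2.135 bits/symbol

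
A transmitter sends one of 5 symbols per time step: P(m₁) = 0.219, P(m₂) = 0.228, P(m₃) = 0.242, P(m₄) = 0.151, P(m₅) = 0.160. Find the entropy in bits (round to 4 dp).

H = −Σ pᵢ log₂ pᵢ.
−0.219·log₂(0.219) = 0.4798
−0.228·log₂(0.228) = 0.4863
−0.242·log₂(0.242) = 0.4954
−0.151·log₂(0.151) = 0.4118
−0.160·log₂(0.160) = 0.4230
Sum ≈ 2.2963 → 2.2963 bits.

2.2963 bits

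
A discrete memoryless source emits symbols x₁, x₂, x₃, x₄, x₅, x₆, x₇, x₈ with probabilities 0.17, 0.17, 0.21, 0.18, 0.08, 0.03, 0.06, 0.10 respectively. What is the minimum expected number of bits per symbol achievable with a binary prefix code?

2.87 bits/symbol

Repeatedly combine the two least-probable nodes; the expected code length is the sum of the merged weights.
merge 3/100 + 3/50 → 9/100
merge 2/25 + 9/100 → 17/100
merge 1/10 + 17/100 → 27/100
merge 17/100 + 17/100 → 17/50
merge 9/50 + 21/100 → 39/100
merge 27/100 + 17/50 → 61/100
merge 39/100 + 61/100 → 1
L = 9/100 + 17/100 + 27/100 + 17/50 + 39/100 + 61/100 + 1 = 287/100 = 2.87 bits/symbol.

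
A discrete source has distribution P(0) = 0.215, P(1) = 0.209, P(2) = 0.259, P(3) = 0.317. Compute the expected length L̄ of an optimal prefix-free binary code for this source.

2 bits/symbol

Repeatedly combine the two least-probable nodes; the expected code length is the sum of the merged weights.
merge 209/1000 + 43/200 → 53/125
merge 259/1000 + 317/1000 → 72/125
merge 53/125 + 72/125 → 1
L = 53/125 + 72/125 + 1 = 2 bits/symbol.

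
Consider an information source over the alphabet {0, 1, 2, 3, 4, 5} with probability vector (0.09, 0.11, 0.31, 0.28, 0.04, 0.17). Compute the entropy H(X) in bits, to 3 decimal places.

H = −Σ pᵢ log₂ pᵢ.
−0.09·log₂(0.09) = 0.3127
−0.11·log₂(0.11) = 0.3503
−0.31·log₂(0.31) = 0.5238
−0.28·log₂(0.28) = 0.5142
−0.04·log₂(0.04) = 0.1858
−0.17·log₂(0.17) = 0.4346
Sum ≈ 2.3213 → 2.321 bits.

2.321 bits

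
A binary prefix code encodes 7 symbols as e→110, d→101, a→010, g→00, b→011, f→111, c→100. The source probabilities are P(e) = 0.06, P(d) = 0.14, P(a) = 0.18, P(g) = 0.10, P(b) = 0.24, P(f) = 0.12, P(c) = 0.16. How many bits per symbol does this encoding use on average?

L̄ = Σ pᵢ·ℓᵢ = 0.06·3 + 0.14·3 + 0.18·3 + 0.10·2 + 0.24·3 + 0.12·3 + 0.16·3 = 2.9 bits/symbol.

2.9 bits/symbol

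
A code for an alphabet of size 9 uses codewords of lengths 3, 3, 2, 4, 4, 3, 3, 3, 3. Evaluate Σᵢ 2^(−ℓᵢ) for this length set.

With common denominator 2^4 = 16: Σ 2^(−ℓᵢ) = 2/16 + 2/16 + 4/16 + 1/16 + 1/16 + 2/16 + 2/16 + 2/16 + 2/16 = 18/16 = 1.125.

1.125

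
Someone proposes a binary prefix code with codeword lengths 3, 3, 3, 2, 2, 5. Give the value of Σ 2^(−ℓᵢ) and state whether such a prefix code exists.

0.90625; yes

With common denominator 2^5 = 32: Σ 2^(−ℓᵢ) = 4/32 + 4/32 + 4/32 + 8/32 + 8/32 + 1/32 = 29/32 = 0.90625.
Kraft's inequality requires Σ ≤ 1; here Σ = 0.90625 ≤ 1, so such a prefix code exists.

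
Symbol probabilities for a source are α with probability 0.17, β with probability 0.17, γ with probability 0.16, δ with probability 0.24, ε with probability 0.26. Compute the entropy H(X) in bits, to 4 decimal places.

2.2916 bits

H = −Σ pᵢ log₂ pᵢ.
−0.17·log₂(0.17) = 0.4346
−0.17·log₂(0.17) = 0.4346
−0.16·log₂(0.16) = 0.4230
−0.24·log₂(0.24) = 0.4941
−0.26·log₂(0.26) = 0.5053
Sum ≈ 2.2916 → 2.2916 bits.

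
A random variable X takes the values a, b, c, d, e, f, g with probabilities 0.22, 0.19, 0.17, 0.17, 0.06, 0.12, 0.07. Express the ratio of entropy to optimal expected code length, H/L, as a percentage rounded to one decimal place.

98.7%

Entropy H = −Σ p log₂ p ≈ 2.6841 bits.
Huffman merges: 3/50+7/100→13/100; 3/25+13/100→1/4; 17/100+17/100→17/50; 19/100+11/50→41/100; 1/4+17/50→59/100; 41/100+59/100→1. L = 68/25 ≈ 2.7200.
Efficiency = H/L = 2.6841/2.7200 = 98.7%.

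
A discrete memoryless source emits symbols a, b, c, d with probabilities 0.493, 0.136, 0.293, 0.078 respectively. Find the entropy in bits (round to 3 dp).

1.700 bits

H = −Σ pᵢ log₂ pᵢ.
−0.493·log₂(0.493) = 0.5030
−0.136·log₂(0.136) = 0.3915
−0.293·log₂(0.293) = 0.5189
−0.078·log₂(0.078) = 0.2871
Sum ≈ 1.7005 → 1.700 bits.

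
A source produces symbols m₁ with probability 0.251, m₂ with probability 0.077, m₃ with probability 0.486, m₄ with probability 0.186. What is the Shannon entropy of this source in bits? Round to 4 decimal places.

H = −Σ pᵢ log₂ pᵢ.
−0.251·log₂(0.251) = 0.5006
−0.077·log₂(0.077) = 0.2848
−0.486·log₂(0.486) = 0.5059
−0.186·log₂(0.186) = 0.4514
Sum ≈ 1.7426 → 1.7426 bits.

1.7426 bits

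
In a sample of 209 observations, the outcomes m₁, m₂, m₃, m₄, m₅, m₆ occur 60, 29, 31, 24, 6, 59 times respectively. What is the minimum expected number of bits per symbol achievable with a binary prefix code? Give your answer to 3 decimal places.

Probabilities are the counts divided by 209.
Repeatedly combine the two least-probable nodes; the expected code length is the sum of the merged weights.
merge 6/209 + 24/209 → 30/209
merge 29/209 + 30/209 → 59/209
merge 31/209 + 59/209 → 90/209
merge 59/209 + 60/209 → 119/209
merge 90/209 + 119/209 → 1
L = 30/209 + 59/209 + 90/209 + 119/209 + 1 = 507/209 ≈ 2.426 bits/symbol.

2.426 bits/symbol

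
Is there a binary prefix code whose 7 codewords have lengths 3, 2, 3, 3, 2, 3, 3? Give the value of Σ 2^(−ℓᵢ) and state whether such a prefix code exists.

1.125; no

With common denominator 2^3 = 8: Σ 2^(−ℓᵢ) = 1/8 + 2/8 + 1/8 + 1/8 + 2/8 + 1/8 + 1/8 = 9/8 = 1.125.
Kraft's inequality requires Σ ≤ 1; here Σ = 1.125 > 1, so no such prefix code exists.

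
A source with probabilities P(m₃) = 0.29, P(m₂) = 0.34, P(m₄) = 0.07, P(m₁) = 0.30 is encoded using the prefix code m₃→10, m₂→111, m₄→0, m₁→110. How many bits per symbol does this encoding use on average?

2.57 bits/symbol

L̄ = Σ pᵢ·ℓᵢ = 0.29·2 + 0.34·3 + 0.07·1 + 0.30·3 = 2.57 bits/symbol.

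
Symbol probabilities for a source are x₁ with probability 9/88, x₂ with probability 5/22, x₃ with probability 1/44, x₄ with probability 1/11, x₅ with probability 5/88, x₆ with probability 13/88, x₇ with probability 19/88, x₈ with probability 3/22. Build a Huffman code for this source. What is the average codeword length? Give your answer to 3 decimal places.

Repeatedly combine the two least-probable nodes; the expected code length is the sum of the merged weights.
merge 1/44 + 5/88 → 7/88
merge 7/88 + 1/11 → 15/88
merge 9/88 + 3/22 → 21/88
merge 13/88 + 15/88 → 7/22
merge 19/88 + 5/22 → 39/88
merge 21/88 + 7/22 → 49/88
merge 39/88 + 49/88 → 1
L = 7/88 + 15/88 + 21/88 + 7/22 + 39/88 + 49/88 + 1 = 247/88 ≈ 2.807 bits/symbol.

2.807 bits/symbol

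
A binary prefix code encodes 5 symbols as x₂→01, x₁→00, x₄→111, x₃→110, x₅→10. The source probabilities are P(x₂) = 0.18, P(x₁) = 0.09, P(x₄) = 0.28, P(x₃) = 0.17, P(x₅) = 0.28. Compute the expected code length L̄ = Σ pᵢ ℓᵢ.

L̄ = Σ pᵢ·ℓᵢ = 0.18·2 + 0.09·2 + 0.28·3 + 0.17·3 + 0.28·2 = 2.45 bits/symbol.

2.45 bits/symbol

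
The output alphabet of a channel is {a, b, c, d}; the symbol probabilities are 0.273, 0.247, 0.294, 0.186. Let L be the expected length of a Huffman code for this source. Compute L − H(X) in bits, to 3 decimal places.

Entropy H = −Σ p log₂ p ≈ 1.9802 bits.
Huffman merges: 93/500+247/1000→433/1000; 273/1000+147/500→567/1000; 433/1000+567/1000→1. L = 2 ≈ 2.0000.
L − H = 2.0000 − 1.9802 = 0.020 bits.

0.020 bits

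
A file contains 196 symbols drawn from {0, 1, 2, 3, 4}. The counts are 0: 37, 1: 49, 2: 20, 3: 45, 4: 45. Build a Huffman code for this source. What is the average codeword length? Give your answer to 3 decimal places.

Probabilities are the counts divided by 196.
Repeatedly combine the two least-probable nodes; the expected code length is the sum of the merged weights.
merge 5/49 + 37/196 → 57/196
merge 45/196 + 45/196 → 45/98
merge 1/4 + 57/196 → 53/98
merge 45/98 + 53/98 → 1
L = 57/196 + 45/98 + 53/98 + 1 = 449/196 ≈ 2.291 bits/symbol.

2.291 bits/symbol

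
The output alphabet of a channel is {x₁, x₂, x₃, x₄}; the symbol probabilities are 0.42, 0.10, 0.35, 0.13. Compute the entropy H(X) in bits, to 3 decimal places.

1.771 bits

H = −Σ pᵢ log₂ pᵢ.
−0.42·log₂(0.42) = 0.5256
−0.10·log₂(0.10) = 0.3322
−0.35·log₂(0.35) = 0.5301
−0.13·log₂(0.13) = 0.3826
Sum ≈ 1.7706 → 1.771 bits.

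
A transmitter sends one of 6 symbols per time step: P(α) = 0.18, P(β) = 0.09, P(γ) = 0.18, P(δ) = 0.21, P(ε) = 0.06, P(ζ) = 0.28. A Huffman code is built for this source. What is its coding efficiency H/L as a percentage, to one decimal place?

98.1%

Entropy H = −Σ p log₂ p ≈ 2.4338 bits.
Huffman merges: 3/50+9/100→3/20; 3/20+9/50→33/100; 9/50+21/100→39/100; 7/25+33/100→61/100; 39/100+61/100→1. L = 62/25 ≈ 2.4800.
Efficiency = H/L = 2.4338/2.4800 = 98.1%.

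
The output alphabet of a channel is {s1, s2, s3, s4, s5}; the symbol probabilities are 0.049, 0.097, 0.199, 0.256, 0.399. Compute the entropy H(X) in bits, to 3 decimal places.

H = −Σ pᵢ log₂ pᵢ.
−0.049·log₂(0.049) = 0.2132
−0.097·log₂(0.097) = 0.3265
−0.199·log₂(0.199) = 0.4635
−0.256·log₂(0.256) = 0.5032
−0.399·log₂(0.399) = 0.5289
Sum ≈ 2.0353 → 2.035 bits.

2.035 bits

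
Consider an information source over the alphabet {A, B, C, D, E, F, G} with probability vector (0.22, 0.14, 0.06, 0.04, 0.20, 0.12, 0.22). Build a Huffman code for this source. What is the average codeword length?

Repeatedly combine the two least-probable nodes; the expected code length is the sum of the merged weights.
merge 1/25 + 3/50 → 1/10
merge 1/10 + 3/25 → 11/50
merge 7/50 + 1/5 → 17/50
merge 11/50 + 11/50 → 11/25
merge 11/50 + 17/50 → 14/25
merge 11/25 + 14/25 → 1
L = 1/10 + 11/50 + 17/50 + 11/25 + 14/25 + 1 = 133/50 = 2.66 bits/symbol.

2.66 bits/symbol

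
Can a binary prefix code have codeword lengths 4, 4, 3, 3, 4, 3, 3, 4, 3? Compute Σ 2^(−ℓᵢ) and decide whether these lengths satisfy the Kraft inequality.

With common denominator 2^4 = 16: Σ 2^(−ℓᵢ) = 1/16 + 1/16 + 2/16 + 2/16 + 1/16 + 2/16 + 2/16 + 1/16 + 2/16 = 14/16 = 0.875.
Kraft's inequality requires Σ ≤ 1; here Σ = 0.875 ≤ 1, so such a prefix code exists.

0.875; yes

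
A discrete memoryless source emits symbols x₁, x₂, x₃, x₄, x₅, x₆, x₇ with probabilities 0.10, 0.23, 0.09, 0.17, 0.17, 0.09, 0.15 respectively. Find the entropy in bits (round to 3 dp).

2.725 bits

H = −Σ pᵢ log₂ pᵢ.
−0.10·log₂(0.10) = 0.3322
−0.23·log₂(0.23) = 0.4877
−0.09·log₂(0.09) = 0.3127
−0.17·log₂(0.17) = 0.4346
−0.17·log₂(0.17) = 0.4346
−0.09·log₂(0.09) = 0.3127
−0.15·log₂(0.15) = 0.4105
Sum ≈ 2.7249 → 2.725 bits.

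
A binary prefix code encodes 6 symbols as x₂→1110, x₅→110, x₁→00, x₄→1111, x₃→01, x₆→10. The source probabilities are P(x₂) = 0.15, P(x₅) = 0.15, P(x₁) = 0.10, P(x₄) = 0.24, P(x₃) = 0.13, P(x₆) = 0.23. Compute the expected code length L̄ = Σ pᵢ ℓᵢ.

2.93 bits/symbol

L̄ = Σ pᵢ·ℓᵢ = 0.15·4 + 0.15·3 + 0.10·2 + 0.24·4 + 0.13·2 + 0.23·2 = 2.93 bits/symbol.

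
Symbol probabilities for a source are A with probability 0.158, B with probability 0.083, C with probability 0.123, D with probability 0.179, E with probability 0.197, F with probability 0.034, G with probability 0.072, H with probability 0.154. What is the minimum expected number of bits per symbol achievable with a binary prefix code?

2.909 bits/symbol

Repeatedly combine the two least-probable nodes; the expected code length is the sum of the merged weights.
merge 17/500 + 9/125 → 53/500
merge 83/1000 + 53/500 → 189/1000
merge 123/1000 + 77/500 → 277/1000
merge 79/500 + 179/1000 → 337/1000
merge 189/1000 + 197/1000 → 193/500
merge 277/1000 + 337/1000 → 307/500
merge 193/500 + 307/500 → 1
L = 53/500 + 189/1000 + 277/1000 + 337/1000 + 193/500 + 307/500 + 1 = 2909/1000 = 2.909 bits/symbol.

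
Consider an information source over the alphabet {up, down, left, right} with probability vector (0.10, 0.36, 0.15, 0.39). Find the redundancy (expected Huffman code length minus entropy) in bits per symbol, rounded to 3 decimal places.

0.057 bits

Entropy H = −Σ p log₂ p ≈ 1.8031 bits.
Huffman merges: 1/10+3/20→1/4; 1/4+9/25→61/100; 39/100+61/100→1. L = 93/50 ≈ 1.8600.
L − H = 1.8600 − 1.8031 = 0.057 bits.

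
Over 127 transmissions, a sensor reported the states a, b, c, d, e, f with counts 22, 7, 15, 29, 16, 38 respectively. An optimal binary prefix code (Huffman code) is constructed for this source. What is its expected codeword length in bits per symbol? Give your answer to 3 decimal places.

Probabilities are the counts divided by 127.
Repeatedly combine the two least-probable nodes; the expected code length is the sum of the merged weights.
merge 7/127 + 15/127 → 22/127
merge 16/127 + 22/127 → 38/127
merge 22/127 + 29/127 → 51/127
merge 38/127 + 38/127 → 76/127
merge 51/127 + 76/127 → 1
L = 22/127 + 38/127 + 51/127 + 76/127 + 1 = 314/127 ≈ 2.472 bits/symbol.

2.472 bits/symbol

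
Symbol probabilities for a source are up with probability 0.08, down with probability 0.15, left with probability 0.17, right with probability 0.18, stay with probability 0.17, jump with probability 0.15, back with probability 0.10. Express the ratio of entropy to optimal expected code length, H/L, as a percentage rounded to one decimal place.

Entropy H = −Σ p log₂ p ≈ 2.7593 bits.
Huffman merges: 2/25+1/10→9/50; 3/20+3/20→3/10; 17/100+17/100→17/50; 9/50+9/50→9/25; 3/10+17/50→16/25; 9/25+16/25→1. L = 141/50 ≈ 2.8200.
Efficiency = H/L = 2.7593/2.8200 = 97.8%.

97.8%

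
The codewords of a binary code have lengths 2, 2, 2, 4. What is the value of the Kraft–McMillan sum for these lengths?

With common denominator 2^4 = 16: Σ 2^(−ℓᵢ) = 4/16 + 4/16 + 4/16 + 1/16 = 13/16 = 0.8125.

0.8125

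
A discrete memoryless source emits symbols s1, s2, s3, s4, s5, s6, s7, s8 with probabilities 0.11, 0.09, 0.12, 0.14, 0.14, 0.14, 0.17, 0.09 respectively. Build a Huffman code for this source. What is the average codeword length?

3 bits/symbol

Repeatedly combine the two least-probable nodes; the expected code length is the sum of the merged weights.
merge 9/100 + 9/100 → 9/50
merge 11/100 + 3/25 → 23/100
merge 7/50 + 7/50 → 7/25
merge 7/50 + 17/100 → 31/100
merge 9/50 + 23/100 → 41/100
merge 7/25 + 31/100 → 59/100
merge 41/100 + 59/100 → 1
L = 9/50 + 23/100 + 7/25 + 31/100 + 41/100 + 59/100 + 1 = 3 bits/symbol.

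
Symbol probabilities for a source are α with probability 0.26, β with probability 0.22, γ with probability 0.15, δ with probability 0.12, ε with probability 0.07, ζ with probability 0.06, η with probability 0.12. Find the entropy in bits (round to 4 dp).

2.6426 bits

H = −Σ pᵢ log₂ pᵢ.
−0.26·log₂(0.26) = 0.5053
−0.22·log₂(0.22) = 0.4806
−0.15·log₂(0.15) = 0.4105
−0.12·log₂(0.12) = 0.3671
−0.07·log₂(0.07) = 0.2686
−0.06·log₂(0.06) = 0.2435
−0.12·log₂(0.12) = 0.3671
Sum ≈ 2.6426 → 2.6426 bits.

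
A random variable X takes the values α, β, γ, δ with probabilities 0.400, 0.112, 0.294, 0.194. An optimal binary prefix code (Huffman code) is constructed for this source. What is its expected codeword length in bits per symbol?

Repeatedly combine the two least-probable nodes; the expected code length is the sum of the merged weights.
merge 14/125 + 97/500 → 153/500
merge 147/500 + 153/500 → 3/5
merge 2/5 + 3/5 → 1
L = 153/500 + 3/5 + 1 = 953/500 = 1.906 bits/symbol.

1.906 bits/symbol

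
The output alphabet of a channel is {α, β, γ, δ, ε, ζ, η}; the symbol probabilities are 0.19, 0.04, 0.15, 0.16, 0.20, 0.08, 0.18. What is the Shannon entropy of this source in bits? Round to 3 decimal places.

2.676 bits

H = −Σ pᵢ log₂ pᵢ.
−0.19·log₂(0.19) = 0.4552
−0.04·log₂(0.04) = 0.1858
−0.15·log₂(0.15) = 0.4105
−0.16·log₂(0.16) = 0.4230
−0.20·log₂(0.20) = 0.4644
−0.08·log₂(0.08) = 0.2915
−0.18·log₂(0.18) = 0.4453
Sum ≈ 2.6757 → 2.676 bits.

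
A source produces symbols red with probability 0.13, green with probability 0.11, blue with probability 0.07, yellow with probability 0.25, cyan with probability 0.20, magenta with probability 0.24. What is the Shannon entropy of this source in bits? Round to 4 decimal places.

2.4600 bits

H = −Σ pᵢ log₂ pᵢ.
−0.13·log₂(0.13) = 0.3826
−0.11·log₂(0.11) = 0.3503
−0.07·log₂(0.07) = 0.2686
−0.25·log₂(0.25) = 0.5000
−0.20·log₂(0.20) = 0.4644
−0.24·log₂(0.24) = 0.4941
Sum ≈ 2.4600 → 2.4600 bits.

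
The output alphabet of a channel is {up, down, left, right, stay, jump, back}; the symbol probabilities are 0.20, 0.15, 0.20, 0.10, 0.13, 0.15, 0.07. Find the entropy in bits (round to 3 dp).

2.733 bits

H = −Σ pᵢ log₂ pᵢ.
−0.20·log₂(0.20) = 0.4644
−0.15·log₂(0.15) = 0.4105
−0.20·log₂(0.20) = 0.4644
−0.10·log₂(0.10) = 0.3322
−0.13·log₂(0.13) = 0.3826
−0.15·log₂(0.15) = 0.4105
−0.07·log₂(0.07) = 0.2686
Sum ≈ 2.7333 → 2.733 bits.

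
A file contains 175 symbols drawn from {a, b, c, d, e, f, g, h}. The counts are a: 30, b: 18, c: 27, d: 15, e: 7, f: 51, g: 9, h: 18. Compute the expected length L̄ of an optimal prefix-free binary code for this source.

2.8 bits/symbol

Probabilities are the counts divided by 175.
Repeatedly combine the two least-probable nodes; the expected code length is the sum of the merged weights.
merge 1/25 + 9/175 → 16/175
merge 3/35 + 16/175 → 31/175
merge 18/175 + 18/175 → 36/175
merge 27/175 + 6/35 → 57/175
merge 31/175 + 36/175 → 67/175
merge 51/175 + 57/175 → 108/175
merge 67/175 + 108/175 → 1
L = 16/175 + 31/175 + 36/175 + 57/175 + 67/175 + 108/175 + 1 = 14/5 = 2.8 bits/symbol.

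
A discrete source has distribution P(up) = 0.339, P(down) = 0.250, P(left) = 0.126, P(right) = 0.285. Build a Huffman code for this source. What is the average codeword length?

Repeatedly combine the two least-probable nodes; the expected code length is the sum of the merged weights.
merge 63/500 + 1/4 → 47/125
merge 57/200 + 339/1000 → 78/125
merge 47/125 + 78/125 → 1
L = 47/125 + 78/125 + 1 = 2 bits/symbol.

2 bits/symbol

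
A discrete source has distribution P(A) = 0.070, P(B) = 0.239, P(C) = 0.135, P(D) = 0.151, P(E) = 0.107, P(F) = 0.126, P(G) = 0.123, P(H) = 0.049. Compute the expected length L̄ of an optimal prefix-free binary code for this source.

2.88 bits/symbol

Repeatedly combine the two least-probable nodes; the expected code length is the sum of the merged weights.
merge 49/1000 + 7/100 → 119/1000
merge 107/1000 + 119/1000 → 113/500
merge 123/1000 + 63/500 → 249/1000
merge 27/200 + 151/1000 → 143/500
merge 113/500 + 239/1000 → 93/200
merge 249/1000 + 143/500 → 107/200
merge 93/200 + 107/200 → 1
L = 119/1000 + 113/500 + 249/1000 + 143/500 + 93/200 + 107/200 + 1 = 72/25 = 2.88 bits/symbol.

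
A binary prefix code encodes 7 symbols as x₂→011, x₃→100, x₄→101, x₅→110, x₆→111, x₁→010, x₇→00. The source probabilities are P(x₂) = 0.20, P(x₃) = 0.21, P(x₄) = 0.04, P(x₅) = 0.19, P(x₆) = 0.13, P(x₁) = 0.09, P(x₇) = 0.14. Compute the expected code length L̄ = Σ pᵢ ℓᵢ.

L̄ = Σ pᵢ·ℓᵢ = 0.20·3 + 0.21·3 + 0.04·3 + 0.19·3 + 0.13·3 + 0.09·3 + 0.14·2 = 2.86 bits/symbol.

2.86 bits/symbol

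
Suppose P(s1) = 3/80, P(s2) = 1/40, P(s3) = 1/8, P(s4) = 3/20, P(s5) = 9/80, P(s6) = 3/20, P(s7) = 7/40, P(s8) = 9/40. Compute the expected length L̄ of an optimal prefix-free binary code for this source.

Repeatedly combine the two least-probable nodes; the expected code length is the sum of the merged weights.
merge 1/40 + 3/80 → 1/16
merge 1/16 + 9/80 → 7/40
merge 1/8 + 3/20 → 11/40
merge 3/20 + 7/40 → 13/40
merge 7/40 + 9/40 → 2/5
merge 11/40 + 13/40 → 3/5
merge 2/5 + 3/5 → 1
L = 1/16 + 7/40 + 11/40 + 13/40 + 2/5 + 3/5 + 1 = 227/80 = 2.8375 bits/symbol.

2.8375 bits/symbol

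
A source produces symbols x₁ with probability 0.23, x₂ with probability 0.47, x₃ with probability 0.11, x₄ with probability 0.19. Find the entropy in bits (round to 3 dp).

H = −Σ pᵢ log₂ pᵢ.
−0.23·log₂(0.23) = 0.4877
−0.47·log₂(0.47) = 0.5120
−0.11·log₂(0.11) = 0.3503
−0.19·log₂(0.19) = 0.4552
Sum ≈ 1.8051 → 1.805 bits.

1.805 bits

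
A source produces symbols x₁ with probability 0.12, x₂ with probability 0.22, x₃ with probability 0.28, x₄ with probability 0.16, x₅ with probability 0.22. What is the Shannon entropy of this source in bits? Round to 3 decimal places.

2.265 bits

H = −Σ pᵢ log₂ pᵢ.
−0.12·log₂(0.12) = 0.3671
−0.22·log₂(0.22) = 0.4806
−0.28·log₂(0.28) = 0.5142
−0.16·log₂(0.16) = 0.4230
−0.22·log₂(0.22) = 0.4806
Sum ≈ 2.2655 → 2.265 bits.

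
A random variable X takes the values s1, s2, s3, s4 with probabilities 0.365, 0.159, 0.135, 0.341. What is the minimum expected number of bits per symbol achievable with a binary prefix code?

1.929 bits/symbol

Repeatedly combine the two least-probable nodes; the expected code length is the sum of the merged weights.
merge 27/200 + 159/1000 → 147/500
merge 147/500 + 341/1000 → 127/200
merge 73/200 + 127/200 → 1
L = 147/500 + 127/200 + 1 = 1929/1000 = 1.929 bits/symbol.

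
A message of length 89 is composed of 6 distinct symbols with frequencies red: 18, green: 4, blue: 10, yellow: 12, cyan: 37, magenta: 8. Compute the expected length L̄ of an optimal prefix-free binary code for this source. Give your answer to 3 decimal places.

Probabilities are the counts divided by 89.
Repeatedly combine the two least-probable nodes; the expected code length is the sum of the merged weights.
merge 4/89 + 8/89 → 12/89
merge 10/89 + 12/89 → 22/89
merge 12/89 + 18/89 → 30/89
merge 22/89 + 30/89 → 52/89
merge 37/89 + 52/89 → 1
L = 12/89 + 22/89 + 30/89 + 52/89 + 1 = 205/89 ≈ 2.303 bits/symbol.

2.303 bits/symbol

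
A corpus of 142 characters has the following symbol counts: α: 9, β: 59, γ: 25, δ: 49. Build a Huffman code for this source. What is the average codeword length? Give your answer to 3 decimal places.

1.824 bits/symbol

Probabilities are the counts divided by 142.
Repeatedly combine the two least-probable nodes; the expected code length is the sum of the merged weights.
merge 9/142 + 25/142 → 17/71
merge 17/71 + 49/142 → 83/142
merge 59/142 + 83/142 → 1
L = 17/71 + 83/142 + 1 = 259/142 ≈ 1.824 bits/symbol.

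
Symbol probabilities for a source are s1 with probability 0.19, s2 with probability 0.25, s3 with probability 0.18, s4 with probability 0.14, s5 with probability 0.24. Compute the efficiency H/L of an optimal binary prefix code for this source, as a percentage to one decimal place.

Entropy H = −Σ p log₂ p ≈ 2.2918 bits.
Huffman merges: 7/50+9/50→8/25; 19/100+6/25→43/100; 1/4+8/25→57/100; 43/100+57/100→1. L = 58/25 ≈ 2.3200.
Efficiency = H/L = 2.2918/2.3200 = 98.8%.

98.8%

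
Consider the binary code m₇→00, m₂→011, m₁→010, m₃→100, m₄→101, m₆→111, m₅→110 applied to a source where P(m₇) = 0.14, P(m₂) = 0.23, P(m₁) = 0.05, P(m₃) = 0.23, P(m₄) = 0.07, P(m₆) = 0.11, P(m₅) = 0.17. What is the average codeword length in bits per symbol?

L̄ = Σ pᵢ·ℓᵢ = 0.14·2 + 0.23·3 + 0.05·3 + 0.23·3 + 0.07·3 + 0.11·3 + 0.17·3 = 2.86 bits/symbol.

2.86 bits/symbol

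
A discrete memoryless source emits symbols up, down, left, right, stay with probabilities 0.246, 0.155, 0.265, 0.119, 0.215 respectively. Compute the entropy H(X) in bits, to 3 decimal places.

H = −Σ pᵢ log₂ pᵢ.
−0.246·log₂(0.246) = 0.4977
−0.155·log₂(0.155) = 0.4169
−0.265·log₂(0.265) = 0.5077
−0.119·log₂(0.119) = 0.3654
−0.215·log₂(0.215) = 0.4768
Sum ≈ 2.2646 → 2.265 bits.

2.265 bits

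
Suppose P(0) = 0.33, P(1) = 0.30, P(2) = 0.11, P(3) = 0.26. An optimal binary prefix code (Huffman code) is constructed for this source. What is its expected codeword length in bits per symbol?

Repeatedly combine the two least-probable nodes; the expected code length is the sum of the merged weights.
merge 11/100 + 13/50 → 37/100
merge 3/10 + 33/100 → 63/100
merge 37/100 + 63/100 → 1
L = 37/100 + 63/100 + 1 = 2 bits/symbol.

2 bits/symbol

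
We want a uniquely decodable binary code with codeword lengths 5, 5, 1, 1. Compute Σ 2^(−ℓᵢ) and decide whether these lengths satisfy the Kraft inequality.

1.0625; no

With common denominator 2^5 = 32: Σ 2^(−ℓᵢ) = 1/32 + 1/32 + 16/32 + 16/32 = 34/32 = 1.0625.
Kraft's inequality requires Σ ≤ 1; here Σ = 1.0625 > 1, so no such prefix code exists.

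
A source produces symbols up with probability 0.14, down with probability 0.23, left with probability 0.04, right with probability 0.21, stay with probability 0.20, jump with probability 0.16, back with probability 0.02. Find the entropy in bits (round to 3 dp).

H = −Σ pᵢ log₂ pᵢ.
−0.14·log₂(0.14) = 0.3971
−0.23·log₂(0.23) = 0.4877
−0.04·log₂(0.04) = 0.1858
−0.21·log₂(0.21) = 0.4728
−0.20·log₂(0.20) = 0.4644
−0.16·log₂(0.16) = 0.4230
−0.02·log₂(0.02) = 0.1129
Sum ≈ 2.5436 → 2.544 bits.

2.544 bits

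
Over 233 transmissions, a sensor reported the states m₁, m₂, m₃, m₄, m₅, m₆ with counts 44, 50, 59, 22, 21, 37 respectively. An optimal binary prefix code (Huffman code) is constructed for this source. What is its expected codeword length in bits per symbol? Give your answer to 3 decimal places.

Probabilities are the counts divided by 233.
Repeatedly combine the two least-probable nodes; the expected code length is the sum of the merged weights.
merge 21/233 + 22/233 → 43/233
merge 37/233 + 43/233 → 80/233
merge 44/233 + 50/233 → 94/233
merge 59/233 + 80/233 → 139/233
merge 94/233 + 139/233 → 1
L = 43/233 + 80/233 + 94/233 + 139/233 + 1 = 589/233 ≈ 2.528 bits/symbol.

2.528 bits/symbol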